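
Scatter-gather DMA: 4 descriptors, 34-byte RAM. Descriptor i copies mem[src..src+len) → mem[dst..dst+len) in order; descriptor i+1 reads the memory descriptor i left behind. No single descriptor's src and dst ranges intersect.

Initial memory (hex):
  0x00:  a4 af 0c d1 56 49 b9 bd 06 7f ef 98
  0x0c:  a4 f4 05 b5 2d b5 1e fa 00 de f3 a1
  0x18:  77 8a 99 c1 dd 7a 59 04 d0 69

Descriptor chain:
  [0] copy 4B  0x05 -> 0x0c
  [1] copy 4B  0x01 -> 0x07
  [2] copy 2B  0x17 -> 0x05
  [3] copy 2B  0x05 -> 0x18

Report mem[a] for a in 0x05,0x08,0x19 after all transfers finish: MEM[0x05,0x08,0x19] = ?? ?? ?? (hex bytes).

#0 dst[0x0c+4] := {0x49,0xb9,0xbd,0x06}
#1 dst[0x07+4] := {0xaf,0x0c,0xd1,0x56}
#2 dst[0x05+2] := {0xa1,0x77}
#3 dst[0x18+2] := {0xa1,0x77}
query mem[0x05]=0xa1, mem[0x08]=0x0c, mem[0x19]=0x77

MEM[0x05,0x08,0x19] = a1 0c 77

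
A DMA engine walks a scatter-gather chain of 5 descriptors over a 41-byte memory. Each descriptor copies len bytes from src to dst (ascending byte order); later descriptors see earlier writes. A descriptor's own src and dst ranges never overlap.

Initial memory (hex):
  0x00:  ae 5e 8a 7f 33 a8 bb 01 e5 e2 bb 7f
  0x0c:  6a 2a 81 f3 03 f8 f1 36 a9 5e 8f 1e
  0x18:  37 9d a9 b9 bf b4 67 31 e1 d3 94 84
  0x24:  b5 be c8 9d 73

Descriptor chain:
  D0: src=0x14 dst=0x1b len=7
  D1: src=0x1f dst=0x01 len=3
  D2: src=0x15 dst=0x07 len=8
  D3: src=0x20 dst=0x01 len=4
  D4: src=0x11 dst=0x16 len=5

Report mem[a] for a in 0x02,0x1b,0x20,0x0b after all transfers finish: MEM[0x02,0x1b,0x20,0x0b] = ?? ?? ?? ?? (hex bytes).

MEM[0x02,0x1b,0x20,0x0b] = a9 a9 9d 9d

#0 dst[0x1b+7] := {0xa9,0x5e,0x8f,0x1e,0x37,0x9d,0xa9}
#1 dst[0x01+3] := {0x37,0x9d,0xa9}
#2 dst[0x07+8] := {0x5e,0x8f,0x1e,0x37,0x9d,0xa9,0xa9,0x5e}
#3 dst[0x01+4] := {0x9d,0xa9,0x94,0x84}
#4 dst[0x16+5] := {0xf8,0xf1,0x36,0xa9,0x5e}
query mem[0x02]=0xa9, mem[0x1b]=0xa9, mem[0x20]=0x9d, mem[0x0b]=0x9d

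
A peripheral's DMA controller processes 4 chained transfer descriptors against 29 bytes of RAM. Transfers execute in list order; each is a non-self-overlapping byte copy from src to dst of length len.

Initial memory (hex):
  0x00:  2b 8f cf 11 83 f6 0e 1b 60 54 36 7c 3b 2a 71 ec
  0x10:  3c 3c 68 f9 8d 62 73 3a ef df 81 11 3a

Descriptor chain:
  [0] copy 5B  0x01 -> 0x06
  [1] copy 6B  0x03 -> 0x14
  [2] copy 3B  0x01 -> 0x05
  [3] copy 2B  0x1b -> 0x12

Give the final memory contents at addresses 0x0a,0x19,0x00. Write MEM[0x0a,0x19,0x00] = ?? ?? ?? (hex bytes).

D0: mem[0x06..0x0a] <- [8f cf 11 83 f6]
D1: mem[0x14..0x19] <- [11 83 f6 8f cf 11]
D2: mem[0x05..0x07] <- [8f cf 11]
D3: mem[0x12..0x13] <- [11 3a]
query mem[0x0a]=0xf6, mem[0x19]=0x11, mem[0x00]=0x2b

MEM[0x0a,0x19,0x00] = f6 11 2b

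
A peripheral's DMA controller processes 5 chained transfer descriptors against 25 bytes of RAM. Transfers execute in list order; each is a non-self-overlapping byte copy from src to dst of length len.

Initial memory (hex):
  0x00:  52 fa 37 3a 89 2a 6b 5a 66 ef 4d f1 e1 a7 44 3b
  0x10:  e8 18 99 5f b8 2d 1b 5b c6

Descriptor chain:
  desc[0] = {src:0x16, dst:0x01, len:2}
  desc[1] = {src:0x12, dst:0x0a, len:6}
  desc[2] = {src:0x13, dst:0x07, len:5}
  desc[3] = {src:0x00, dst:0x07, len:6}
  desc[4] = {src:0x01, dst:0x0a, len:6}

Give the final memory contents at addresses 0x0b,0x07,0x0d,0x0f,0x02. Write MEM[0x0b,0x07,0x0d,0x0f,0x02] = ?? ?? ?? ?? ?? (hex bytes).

#0 dst[0x01+2] := {0x1b,0x5b}
#1 dst[0x0a+6] := {0x99,0x5f,0xb8,0x2d,0x1b,0x5b}
#2 dst[0x07+5] := {0x5f,0xb8,0x2d,0x1b,0x5b}
#3 dst[0x07+6] := {0x52,0x1b,0x5b,0x3a,0x89,0x2a}
#4 dst[0x0a+6] := {0x1b,0x5b,0x3a,0x89,0x2a,0x6b}
query mem[0x0b]=0x5b, mem[0x07]=0x52, mem[0x0d]=0x89, mem[0x0f]=0x6b, mem[0x02]=0x5b

MEM[0x0b,0x07,0x0d,0x0f,0x02] = 5b 52 89 6b 5b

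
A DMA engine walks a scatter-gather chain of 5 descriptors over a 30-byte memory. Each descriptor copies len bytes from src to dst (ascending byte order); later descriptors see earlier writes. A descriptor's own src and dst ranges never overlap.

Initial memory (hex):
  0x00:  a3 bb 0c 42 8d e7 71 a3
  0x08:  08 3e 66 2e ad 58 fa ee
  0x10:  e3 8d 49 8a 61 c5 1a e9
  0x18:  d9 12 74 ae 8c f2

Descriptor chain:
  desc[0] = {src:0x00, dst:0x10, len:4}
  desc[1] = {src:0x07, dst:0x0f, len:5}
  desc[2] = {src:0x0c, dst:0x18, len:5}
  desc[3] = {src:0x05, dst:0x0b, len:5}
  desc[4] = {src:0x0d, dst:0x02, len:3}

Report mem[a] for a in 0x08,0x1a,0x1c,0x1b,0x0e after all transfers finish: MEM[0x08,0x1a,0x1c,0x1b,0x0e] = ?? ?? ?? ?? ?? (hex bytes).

MEM[0x08,0x1a,0x1c,0x1b,0x0e] = 08 fa 08 a3 08

  after D0: wrote 4B at 0x10 = a3bb0c42
  after D1: wrote 5B at 0x0f = a3083e662e
  after D2: wrote 5B at 0x18 = ad58faa308
  after D3: wrote 5B at 0x0b = e771a3083e
  after D4: wrote 3B at 0x02 = a3083e
query mem[0x08]=0x08, mem[0x1a]=0xfa, mem[0x1c]=0x08, mem[0x1b]=0xa3, mem[0x0e]=0x08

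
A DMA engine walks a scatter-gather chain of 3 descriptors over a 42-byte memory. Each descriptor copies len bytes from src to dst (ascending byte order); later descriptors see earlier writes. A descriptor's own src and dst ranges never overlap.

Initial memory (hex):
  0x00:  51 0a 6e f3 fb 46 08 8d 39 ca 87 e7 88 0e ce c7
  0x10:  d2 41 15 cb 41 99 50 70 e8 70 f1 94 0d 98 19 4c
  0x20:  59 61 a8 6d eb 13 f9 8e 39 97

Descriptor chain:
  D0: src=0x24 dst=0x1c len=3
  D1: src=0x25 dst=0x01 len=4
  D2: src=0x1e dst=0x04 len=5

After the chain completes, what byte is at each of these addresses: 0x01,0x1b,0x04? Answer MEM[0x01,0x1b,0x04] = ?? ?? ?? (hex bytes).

MEM[0x01,0x1b,0x04] = 13 94 f9

D0: mem[0x1c..0x1e] <- [eb 13 f9]
D1: mem[0x01..0x04] <- [13 f9 8e 39]
D2: mem[0x04..0x08] <- [f9 4c 59 61 a8]
query mem[0x01]=0x13, mem[0x1b]=0x94, mem[0x04]=0xf9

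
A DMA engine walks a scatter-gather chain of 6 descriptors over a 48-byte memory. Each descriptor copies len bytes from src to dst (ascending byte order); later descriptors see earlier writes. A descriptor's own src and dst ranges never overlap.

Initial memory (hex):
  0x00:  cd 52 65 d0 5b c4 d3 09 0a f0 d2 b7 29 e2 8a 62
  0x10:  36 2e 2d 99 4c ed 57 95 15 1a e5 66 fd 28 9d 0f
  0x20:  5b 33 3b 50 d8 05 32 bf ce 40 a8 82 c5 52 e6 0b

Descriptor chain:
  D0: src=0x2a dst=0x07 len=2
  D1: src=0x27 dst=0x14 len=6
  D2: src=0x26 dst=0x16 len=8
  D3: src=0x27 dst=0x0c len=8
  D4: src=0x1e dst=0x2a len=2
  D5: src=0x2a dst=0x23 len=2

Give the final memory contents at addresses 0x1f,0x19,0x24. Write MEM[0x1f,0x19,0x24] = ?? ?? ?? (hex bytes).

MEM[0x1f,0x19,0x24] = 0f 40 0f

  after D0: wrote 2B at 0x07 = a882
  after D1: wrote 6B at 0x14 = bfce40a882c5
  after D2: wrote 8B at 0x16 = 32bfce40a882c552
  after D3: wrote 8B at 0x0c = bfce40a882c552e6
  after D4: wrote 2B at 0x2a = 9d0f
  after D5: wrote 2B at 0x23 = 9d0f
query mem[0x1f]=0x0f, mem[0x19]=0x40, mem[0x24]=0x0f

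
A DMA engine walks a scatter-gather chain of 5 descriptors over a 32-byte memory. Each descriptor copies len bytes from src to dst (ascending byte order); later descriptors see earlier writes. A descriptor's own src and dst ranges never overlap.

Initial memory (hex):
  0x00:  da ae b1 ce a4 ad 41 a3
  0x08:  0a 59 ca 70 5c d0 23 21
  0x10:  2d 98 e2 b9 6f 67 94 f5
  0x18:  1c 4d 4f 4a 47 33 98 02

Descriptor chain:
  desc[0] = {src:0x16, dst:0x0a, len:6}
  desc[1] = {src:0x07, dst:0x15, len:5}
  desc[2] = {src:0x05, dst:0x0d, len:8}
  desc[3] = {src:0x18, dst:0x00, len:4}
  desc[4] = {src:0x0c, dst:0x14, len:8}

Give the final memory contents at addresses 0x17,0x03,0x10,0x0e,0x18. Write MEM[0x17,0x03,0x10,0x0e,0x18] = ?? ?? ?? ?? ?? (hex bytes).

#0 dst[0x0a+6] := {0x94,0xf5,0x1c,0x4d,0x4f,0x4a}
#1 dst[0x15+5] := {0xa3,0x0a,0x59,0x94,0xf5}
#2 dst[0x0d+8] := {0xad,0x41,0xa3,0x0a,0x59,0x94,0xf5,0x1c}
#3 dst[0x00+4] := {0x94,0xf5,0x4f,0x4a}
#4 dst[0x14+8] := {0x1c,0xad,0x41,0xa3,0x0a,0x59,0x94,0xf5}
query mem[0x17]=0xa3, mem[0x03]=0x4a, mem[0x10]=0x0a, mem[0x0e]=0x41, mem[0x18]=0x0a

MEM[0x17,0x03,0x10,0x0e,0x18] = a3 4a 0a 41 0a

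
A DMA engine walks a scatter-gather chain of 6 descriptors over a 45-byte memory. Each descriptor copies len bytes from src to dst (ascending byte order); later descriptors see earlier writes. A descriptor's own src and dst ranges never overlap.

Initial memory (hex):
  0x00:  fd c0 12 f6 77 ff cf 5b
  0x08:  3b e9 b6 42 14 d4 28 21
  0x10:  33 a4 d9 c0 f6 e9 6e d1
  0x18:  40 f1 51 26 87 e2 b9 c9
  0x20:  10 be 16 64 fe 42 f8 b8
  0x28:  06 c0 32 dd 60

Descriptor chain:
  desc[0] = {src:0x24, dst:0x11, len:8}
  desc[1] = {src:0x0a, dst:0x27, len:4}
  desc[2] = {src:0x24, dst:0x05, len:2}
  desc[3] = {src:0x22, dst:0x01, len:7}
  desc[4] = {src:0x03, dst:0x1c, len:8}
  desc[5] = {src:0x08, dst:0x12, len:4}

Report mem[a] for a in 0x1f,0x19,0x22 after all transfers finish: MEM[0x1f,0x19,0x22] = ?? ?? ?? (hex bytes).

MEM[0x1f,0x19,0x22] = b6 f1 e9

D0: mem[0x11..0x18] <- [fe 42 f8 b8 06 c0 32 dd]
D1: mem[0x27..0x2a] <- [b6 42 14 d4]
D2: mem[0x05..0x06] <- [fe 42]
D3: mem[0x01..0x07] <- [16 64 fe 42 f8 b6 42]
D4: mem[0x1c..0x23] <- [fe 42 f8 b6 42 3b e9 b6]
D5: mem[0x12..0x15] <- [3b e9 b6 42]
query mem[0x1f]=0xb6, mem[0x19]=0xf1, mem[0x22]=0xe9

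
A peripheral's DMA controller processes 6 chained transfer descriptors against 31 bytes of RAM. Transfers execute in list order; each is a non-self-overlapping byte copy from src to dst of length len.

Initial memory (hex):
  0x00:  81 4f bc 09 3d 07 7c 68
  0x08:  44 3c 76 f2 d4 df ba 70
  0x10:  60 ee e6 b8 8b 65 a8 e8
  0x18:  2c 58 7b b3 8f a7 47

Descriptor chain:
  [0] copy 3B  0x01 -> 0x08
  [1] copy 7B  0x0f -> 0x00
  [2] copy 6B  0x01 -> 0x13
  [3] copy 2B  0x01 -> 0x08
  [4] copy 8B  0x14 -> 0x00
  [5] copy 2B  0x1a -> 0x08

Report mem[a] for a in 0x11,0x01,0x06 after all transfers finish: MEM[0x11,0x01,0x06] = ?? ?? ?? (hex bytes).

#0 dst[0x08+3] := {0x4f,0xbc,0x09}
#1 dst[0x00+7] := {0x70,0x60,0xee,0xe6,0xb8,0x8b,0x65}
#2 dst[0x13+6] := {0x60,0xee,0xe6,0xb8,0x8b,0x65}
#3 dst[0x08+2] := {0x60,0xee}
#4 dst[0x00+8] := {0xee,0xe6,0xb8,0x8b,0x65,0x58,0x7b,0xb3}
#5 dst[0x08+2] := {0x7b,0xb3}
query mem[0x11]=0xee, mem[0x01]=0xe6, mem[0x06]=0x7b

MEM[0x11,0x01,0x06] = ee e6 7b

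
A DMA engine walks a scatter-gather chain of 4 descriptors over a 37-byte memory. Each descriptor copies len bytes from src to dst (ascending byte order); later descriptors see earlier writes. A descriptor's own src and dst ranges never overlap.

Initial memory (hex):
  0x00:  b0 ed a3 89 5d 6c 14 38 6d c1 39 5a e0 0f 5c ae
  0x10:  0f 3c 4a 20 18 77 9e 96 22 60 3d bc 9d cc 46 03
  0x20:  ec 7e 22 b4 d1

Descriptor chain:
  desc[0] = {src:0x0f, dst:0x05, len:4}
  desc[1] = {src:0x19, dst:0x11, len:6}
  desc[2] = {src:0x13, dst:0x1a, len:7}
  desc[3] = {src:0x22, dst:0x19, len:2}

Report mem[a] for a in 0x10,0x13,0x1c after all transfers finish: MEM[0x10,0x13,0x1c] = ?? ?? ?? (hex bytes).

MEM[0x10,0x13,0x1c] = 0f bc cc

  after D0: wrote 4B at 0x05 = ae0f3c4a
  after D1: wrote 6B at 0x11 = 603dbc9dcc46
  after D2: wrote 7B at 0x1a = bc9dcc46962260
  after D3: wrote 2B at 0x19 = 22b4
query mem[0x10]=0x0f, mem[0x13]=0xbc, mem[0x1c]=0xcc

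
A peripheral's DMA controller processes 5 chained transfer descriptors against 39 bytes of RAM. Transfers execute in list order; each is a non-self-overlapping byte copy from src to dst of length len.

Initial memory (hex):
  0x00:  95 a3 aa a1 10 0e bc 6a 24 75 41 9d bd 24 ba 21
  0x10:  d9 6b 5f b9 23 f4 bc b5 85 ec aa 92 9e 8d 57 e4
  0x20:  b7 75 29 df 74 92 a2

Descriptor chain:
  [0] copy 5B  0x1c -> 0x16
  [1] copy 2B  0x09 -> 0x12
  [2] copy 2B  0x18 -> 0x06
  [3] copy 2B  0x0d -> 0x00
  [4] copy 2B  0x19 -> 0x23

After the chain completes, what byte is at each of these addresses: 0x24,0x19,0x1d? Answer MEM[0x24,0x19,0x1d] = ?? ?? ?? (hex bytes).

[0] 0x1c->0x16 len=5 : 9e 8d 57 e4 b7
[1] 0x09->0x12 len=2 : 75 41
[2] 0x18->0x06 len=2 : 57 e4
[3] 0x0d->0x00 len=2 : 24 ba
[4] 0x19->0x23 len=2 : e4 b7
query mem[0x24]=0xb7, mem[0x19]=0xe4, mem[0x1d]=0x8d

MEM[0x24,0x19,0x1d] = b7 e4 8d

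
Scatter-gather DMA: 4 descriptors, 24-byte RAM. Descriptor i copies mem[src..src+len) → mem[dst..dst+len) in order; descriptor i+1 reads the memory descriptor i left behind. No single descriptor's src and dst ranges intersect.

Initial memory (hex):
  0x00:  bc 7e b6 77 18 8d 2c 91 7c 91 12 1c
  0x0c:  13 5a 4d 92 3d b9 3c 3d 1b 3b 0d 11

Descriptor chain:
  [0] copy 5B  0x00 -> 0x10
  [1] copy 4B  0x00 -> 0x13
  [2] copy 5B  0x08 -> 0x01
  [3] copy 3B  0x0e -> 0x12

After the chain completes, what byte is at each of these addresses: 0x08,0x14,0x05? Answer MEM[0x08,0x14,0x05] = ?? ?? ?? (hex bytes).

  after D0: wrote 5B at 0x10 = bc7eb67718
  after D1: wrote 4B at 0x13 = bc7eb677
  after D2: wrote 5B at 0x01 = 7c91121c13
  after D3: wrote 3B at 0x12 = 4d92bc
query mem[0x08]=0x7c, mem[0x14]=0xbc, mem[0x05]=0x13

MEM[0x08,0x14,0x05] = 7c bc 13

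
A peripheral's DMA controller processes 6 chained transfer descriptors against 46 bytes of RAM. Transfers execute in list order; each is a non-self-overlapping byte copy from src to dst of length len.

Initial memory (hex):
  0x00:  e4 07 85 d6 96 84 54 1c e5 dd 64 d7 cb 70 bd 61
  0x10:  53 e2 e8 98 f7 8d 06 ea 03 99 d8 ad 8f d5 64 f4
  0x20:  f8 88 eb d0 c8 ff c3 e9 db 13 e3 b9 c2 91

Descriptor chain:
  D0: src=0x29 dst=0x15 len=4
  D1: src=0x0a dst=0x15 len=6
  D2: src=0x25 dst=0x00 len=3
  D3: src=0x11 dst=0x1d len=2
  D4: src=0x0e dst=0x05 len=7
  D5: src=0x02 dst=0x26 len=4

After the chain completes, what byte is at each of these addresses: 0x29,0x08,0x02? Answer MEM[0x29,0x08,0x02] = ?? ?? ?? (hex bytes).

MEM[0x29,0x08,0x02] = bd e2 e9

D0: mem[0x15..0x18] <- [13 e3 b9 c2]
D1: mem[0x15..0x1a] <- [64 d7 cb 70 bd 61]
D2: mem[0x00..0x02] <- [ff c3 e9]
D3: mem[0x1d..0x1e] <- [e2 e8]
D4: mem[0x05..0x0b] <- [bd 61 53 e2 e8 98 f7]
D5: mem[0x26..0x29] <- [e9 d6 96 bd]
query mem[0x29]=0xbd, mem[0x08]=0xe2, mem[0x02]=0xe9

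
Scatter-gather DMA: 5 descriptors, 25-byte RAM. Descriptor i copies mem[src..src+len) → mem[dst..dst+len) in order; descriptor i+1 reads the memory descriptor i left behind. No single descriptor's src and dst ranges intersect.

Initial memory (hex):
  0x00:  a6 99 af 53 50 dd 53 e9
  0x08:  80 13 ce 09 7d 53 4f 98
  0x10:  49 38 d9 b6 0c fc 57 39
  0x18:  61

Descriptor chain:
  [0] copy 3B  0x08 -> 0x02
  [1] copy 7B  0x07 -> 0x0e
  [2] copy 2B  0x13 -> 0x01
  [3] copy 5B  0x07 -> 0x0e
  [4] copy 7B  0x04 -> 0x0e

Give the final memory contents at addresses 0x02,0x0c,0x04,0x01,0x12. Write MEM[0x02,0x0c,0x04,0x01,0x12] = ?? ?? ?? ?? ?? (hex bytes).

D0: mem[0x02..0x04] <- [80 13 ce]
D1: mem[0x0e..0x14] <- [e9 80 13 ce 09 7d 53]
D2: mem[0x01..0x02] <- [7d 53]
D3: mem[0x0e..0x12] <- [e9 80 13 ce 09]
D4: mem[0x0e..0x14] <- [ce dd 53 e9 80 13 ce]
query mem[0x02]=0x53, mem[0x0c]=0x7d, mem[0x04]=0xce, mem[0x01]=0x7d, mem[0x12]=0x80

MEM[0x02,0x0c,0x04,0x01,0x12] = 53 7d ce 7d 80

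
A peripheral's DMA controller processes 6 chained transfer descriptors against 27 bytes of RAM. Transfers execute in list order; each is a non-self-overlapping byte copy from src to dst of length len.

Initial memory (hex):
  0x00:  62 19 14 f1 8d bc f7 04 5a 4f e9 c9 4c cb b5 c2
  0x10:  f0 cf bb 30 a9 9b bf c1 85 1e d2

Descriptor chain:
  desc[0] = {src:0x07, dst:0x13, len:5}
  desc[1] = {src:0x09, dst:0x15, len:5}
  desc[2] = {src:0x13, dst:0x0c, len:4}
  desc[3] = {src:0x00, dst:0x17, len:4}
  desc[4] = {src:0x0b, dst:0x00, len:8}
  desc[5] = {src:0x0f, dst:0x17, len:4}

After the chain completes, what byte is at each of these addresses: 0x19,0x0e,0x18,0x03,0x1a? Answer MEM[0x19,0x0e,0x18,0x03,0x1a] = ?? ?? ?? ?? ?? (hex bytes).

D0: mem[0x13..0x17] <- [04 5a 4f e9 c9]
D1: mem[0x15..0x19] <- [4f e9 c9 4c cb]
D2: mem[0x0c..0x0f] <- [04 5a 4f e9]
D3: mem[0x17..0x1a] <- [62 19 14 f1]
D4: mem[0x00..0x07] <- [c9 04 5a 4f e9 f0 cf bb]
D5: mem[0x17..0x1a] <- [e9 f0 cf bb]
query mem[0x19]=0xcf, mem[0x0e]=0x4f, mem[0x18]=0xf0, mem[0x03]=0x4f, mem[0x1a]=0xbb

MEM[0x19,0x0e,0x18,0x03,0x1a] = cf 4f f0 4f bb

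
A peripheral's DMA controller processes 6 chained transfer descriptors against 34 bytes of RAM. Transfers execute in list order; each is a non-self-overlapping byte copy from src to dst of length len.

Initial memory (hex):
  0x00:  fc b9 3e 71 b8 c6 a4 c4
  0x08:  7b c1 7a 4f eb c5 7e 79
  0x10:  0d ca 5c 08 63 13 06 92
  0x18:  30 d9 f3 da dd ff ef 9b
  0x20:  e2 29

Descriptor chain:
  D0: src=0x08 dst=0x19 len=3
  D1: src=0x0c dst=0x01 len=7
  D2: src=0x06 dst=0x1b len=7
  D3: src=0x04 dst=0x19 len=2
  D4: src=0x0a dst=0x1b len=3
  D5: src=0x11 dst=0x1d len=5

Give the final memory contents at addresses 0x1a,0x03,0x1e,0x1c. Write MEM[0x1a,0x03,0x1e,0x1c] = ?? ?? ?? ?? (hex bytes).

MEM[0x1a,0x03,0x1e,0x1c] = 0d 7e 5c 4f

  after D0: wrote 3B at 0x19 = 7bc17a
  after D1: wrote 7B at 0x01 = ebc57e790dca5c
  after D2: wrote 7B at 0x1b = ca5c7bc17a4feb
  after D3: wrote 2B at 0x19 = 790d
  after D4: wrote 3B at 0x1b = 7a4feb
  after D5: wrote 5B at 0x1d = ca5c086313
query mem[0x1a]=0x0d, mem[0x03]=0x7e, mem[0x1e]=0x5c, mem[0x1c]=0x4f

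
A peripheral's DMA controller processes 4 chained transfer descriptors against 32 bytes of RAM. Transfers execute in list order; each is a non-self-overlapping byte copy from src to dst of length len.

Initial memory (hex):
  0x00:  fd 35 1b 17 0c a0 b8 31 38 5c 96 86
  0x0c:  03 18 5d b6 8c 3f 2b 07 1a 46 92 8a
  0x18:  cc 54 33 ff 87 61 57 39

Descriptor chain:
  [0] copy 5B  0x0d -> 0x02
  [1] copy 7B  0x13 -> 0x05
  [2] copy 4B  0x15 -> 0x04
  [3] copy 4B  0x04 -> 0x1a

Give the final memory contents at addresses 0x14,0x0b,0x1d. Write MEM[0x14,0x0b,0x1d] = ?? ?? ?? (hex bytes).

MEM[0x14,0x0b,0x1d] = 1a 54 cc

D0: mem[0x02..0x06] <- [18 5d b6 8c 3f]
D1: mem[0x05..0x0b] <- [07 1a 46 92 8a cc 54]
D2: mem[0x04..0x07] <- [46 92 8a cc]
D3: mem[0x1a..0x1d] <- [46 92 8a cc]
query mem[0x14]=0x1a, mem[0x0b]=0x54, mem[0x1d]=0xcc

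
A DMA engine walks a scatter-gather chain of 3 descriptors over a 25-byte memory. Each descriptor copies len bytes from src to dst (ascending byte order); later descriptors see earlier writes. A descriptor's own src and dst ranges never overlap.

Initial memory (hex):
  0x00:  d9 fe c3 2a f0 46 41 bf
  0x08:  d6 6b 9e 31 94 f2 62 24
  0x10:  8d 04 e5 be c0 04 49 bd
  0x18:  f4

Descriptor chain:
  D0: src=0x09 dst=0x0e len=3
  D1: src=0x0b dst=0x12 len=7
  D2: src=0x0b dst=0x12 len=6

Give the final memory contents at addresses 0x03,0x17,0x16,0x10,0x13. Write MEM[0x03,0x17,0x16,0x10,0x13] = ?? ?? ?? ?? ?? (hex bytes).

MEM[0x03,0x17,0x16,0x10,0x13] = 2a 31 9e 31 94

#0 dst[0x0e+3] := {0x6b,0x9e,0x31}
#1 dst[0x12+7] := {0x31,0x94,0xf2,0x6b,0x9e,0x31,0x04}
#2 dst[0x12+6] := {0x31,0x94,0xf2,0x6b,0x9e,0x31}
query mem[0x03]=0x2a, mem[0x17]=0x31, mem[0x16]=0x9e, mem[0x10]=0x31, mem[0x13]=0x94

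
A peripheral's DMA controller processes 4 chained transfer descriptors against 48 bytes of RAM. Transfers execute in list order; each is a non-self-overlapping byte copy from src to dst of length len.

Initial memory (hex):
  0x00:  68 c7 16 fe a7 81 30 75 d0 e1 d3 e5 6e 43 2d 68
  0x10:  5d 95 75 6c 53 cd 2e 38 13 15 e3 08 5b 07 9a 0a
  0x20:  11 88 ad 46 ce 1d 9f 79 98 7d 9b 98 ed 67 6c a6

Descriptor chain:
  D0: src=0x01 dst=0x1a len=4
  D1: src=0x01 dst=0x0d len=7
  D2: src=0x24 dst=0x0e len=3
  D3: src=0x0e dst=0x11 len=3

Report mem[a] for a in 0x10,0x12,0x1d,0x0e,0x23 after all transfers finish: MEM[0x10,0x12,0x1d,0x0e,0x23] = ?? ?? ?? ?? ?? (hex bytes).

D0: mem[0x1a..0x1d] <- [c7 16 fe a7]
D1: mem[0x0d..0x13] <- [c7 16 fe a7 81 30 75]
D2: mem[0x0e..0x10] <- [ce 1d 9f]
D3: mem[0x11..0x13] <- [ce 1d 9f]
query mem[0x10]=0x9f, mem[0x12]=0x1d, mem[0x1d]=0xa7, mem[0x0e]=0xce, mem[0x23]=0x46

MEM[0x10,0x12,0x1d,0x0e,0x23] = 9f 1d a7 ce 46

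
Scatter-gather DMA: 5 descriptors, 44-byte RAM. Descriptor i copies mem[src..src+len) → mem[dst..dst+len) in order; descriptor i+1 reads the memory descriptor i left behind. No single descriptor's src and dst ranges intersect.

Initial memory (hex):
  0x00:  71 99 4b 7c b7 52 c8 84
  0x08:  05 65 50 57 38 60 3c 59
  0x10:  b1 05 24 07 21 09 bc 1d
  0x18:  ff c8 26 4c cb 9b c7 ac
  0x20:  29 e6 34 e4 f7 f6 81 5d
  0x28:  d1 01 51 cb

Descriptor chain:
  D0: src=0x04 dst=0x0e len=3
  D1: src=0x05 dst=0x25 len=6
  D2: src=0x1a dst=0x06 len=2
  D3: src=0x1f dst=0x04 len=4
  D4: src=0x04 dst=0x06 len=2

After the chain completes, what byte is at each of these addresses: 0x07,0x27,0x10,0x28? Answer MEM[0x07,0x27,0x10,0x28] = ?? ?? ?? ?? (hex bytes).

  after D0: wrote 3B at 0x0e = b752c8
  after D1: wrote 6B at 0x25 = 52c884056550
  after D2: wrote 2B at 0x06 = 264c
  after D3: wrote 4B at 0x04 = ac29e634
  after D4: wrote 2B at 0x06 = ac29
query mem[0x07]=0x29, mem[0x27]=0x84, mem[0x10]=0xc8, mem[0x28]=0x05

MEM[0x07,0x27,0x10,0x28] = 29 84 c8 05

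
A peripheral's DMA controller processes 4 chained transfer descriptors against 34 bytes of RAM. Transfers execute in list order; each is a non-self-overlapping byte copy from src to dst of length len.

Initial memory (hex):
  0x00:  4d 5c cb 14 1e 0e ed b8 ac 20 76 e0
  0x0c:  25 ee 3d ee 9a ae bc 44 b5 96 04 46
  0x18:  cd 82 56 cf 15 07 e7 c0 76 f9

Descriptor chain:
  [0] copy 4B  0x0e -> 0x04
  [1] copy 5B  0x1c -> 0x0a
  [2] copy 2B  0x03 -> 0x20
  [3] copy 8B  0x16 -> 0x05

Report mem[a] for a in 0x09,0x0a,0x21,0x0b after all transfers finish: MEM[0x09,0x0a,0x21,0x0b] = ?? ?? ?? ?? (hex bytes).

MEM[0x09,0x0a,0x21,0x0b] = 56 cf 3d 15

[0] 0x0e->0x04 len=4 : 3d ee 9a ae
[1] 0x1c->0x0a len=5 : 15 07 e7 c0 76
[2] 0x03->0x20 len=2 : 14 3d
[3] 0x16->0x05 len=8 : 04 46 cd 82 56 cf 15 07
query mem[0x09]=0x56, mem[0x0a]=0xcf, mem[0x21]=0x3d, mem[0x0b]=0x15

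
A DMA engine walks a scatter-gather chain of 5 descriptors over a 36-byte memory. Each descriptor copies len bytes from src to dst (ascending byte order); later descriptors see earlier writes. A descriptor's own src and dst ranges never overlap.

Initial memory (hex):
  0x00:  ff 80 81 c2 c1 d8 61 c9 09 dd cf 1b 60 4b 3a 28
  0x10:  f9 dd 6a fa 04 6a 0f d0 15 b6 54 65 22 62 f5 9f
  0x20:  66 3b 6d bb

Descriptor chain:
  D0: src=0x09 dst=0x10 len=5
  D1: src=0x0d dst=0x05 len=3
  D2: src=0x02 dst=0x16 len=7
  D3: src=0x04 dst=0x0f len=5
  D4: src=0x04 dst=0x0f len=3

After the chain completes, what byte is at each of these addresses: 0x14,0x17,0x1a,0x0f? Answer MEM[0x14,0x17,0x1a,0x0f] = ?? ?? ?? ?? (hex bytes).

MEM[0x14,0x17,0x1a,0x0f] = 4b c2 3a c1

[0] 0x09->0x10 len=5 : dd cf 1b 60 4b
[1] 0x0d->0x05 len=3 : 4b 3a 28
[2] 0x02->0x16 len=7 : 81 c2 c1 4b 3a 28 09
[3] 0x04->0x0f len=5 : c1 4b 3a 28 09
[4] 0x04->0x0f len=3 : c1 4b 3a
query mem[0x14]=0x4b, mem[0x17]=0xc2, mem[0x1a]=0x3a, mem[0x0f]=0xc1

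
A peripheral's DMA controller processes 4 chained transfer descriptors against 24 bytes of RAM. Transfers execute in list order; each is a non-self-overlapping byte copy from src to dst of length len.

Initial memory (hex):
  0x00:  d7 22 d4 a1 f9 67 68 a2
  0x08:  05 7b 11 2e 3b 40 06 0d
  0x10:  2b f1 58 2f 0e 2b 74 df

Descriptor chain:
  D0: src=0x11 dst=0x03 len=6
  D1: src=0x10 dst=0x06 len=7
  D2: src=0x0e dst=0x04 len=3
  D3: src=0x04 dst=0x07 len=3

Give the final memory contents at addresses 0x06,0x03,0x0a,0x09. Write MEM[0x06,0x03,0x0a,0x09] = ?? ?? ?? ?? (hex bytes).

MEM[0x06,0x03,0x0a,0x09] = 2b f1 0e 2b

#0 dst[0x03+6] := {0xf1,0x58,0x2f,0x0e,0x2b,0x74}
#1 dst[0x06+7] := {0x2b,0xf1,0x58,0x2f,0x0e,0x2b,0x74}
#2 dst[0x04+3] := {0x06,0x0d,0x2b}
#3 dst[0x07+3] := {0x06,0x0d,0x2b}
query mem[0x06]=0x2b, mem[0x03]=0xf1, mem[0x0a]=0x0e, mem[0x09]=0x2b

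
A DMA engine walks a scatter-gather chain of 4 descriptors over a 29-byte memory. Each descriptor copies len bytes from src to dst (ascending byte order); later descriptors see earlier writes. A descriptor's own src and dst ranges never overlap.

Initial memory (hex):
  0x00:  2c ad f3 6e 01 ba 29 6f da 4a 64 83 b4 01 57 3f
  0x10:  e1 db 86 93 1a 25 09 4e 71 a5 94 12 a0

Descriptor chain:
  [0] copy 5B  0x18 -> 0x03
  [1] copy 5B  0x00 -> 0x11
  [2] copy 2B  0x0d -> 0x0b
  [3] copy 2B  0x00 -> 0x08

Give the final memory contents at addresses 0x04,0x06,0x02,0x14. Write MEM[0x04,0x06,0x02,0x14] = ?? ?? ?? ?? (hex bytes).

MEM[0x04,0x06,0x02,0x14] = a5 12 f3 71

  after D0: wrote 5B at 0x03 = 71a59412a0
  after D1: wrote 5B at 0x11 = 2cadf371a5
  after D2: wrote 2B at 0x0b = 0157
  after D3: wrote 2B at 0x08 = 2cad
query mem[0x04]=0xa5, mem[0x06]=0x12, mem[0x02]=0xf3, mem[0x14]=0x71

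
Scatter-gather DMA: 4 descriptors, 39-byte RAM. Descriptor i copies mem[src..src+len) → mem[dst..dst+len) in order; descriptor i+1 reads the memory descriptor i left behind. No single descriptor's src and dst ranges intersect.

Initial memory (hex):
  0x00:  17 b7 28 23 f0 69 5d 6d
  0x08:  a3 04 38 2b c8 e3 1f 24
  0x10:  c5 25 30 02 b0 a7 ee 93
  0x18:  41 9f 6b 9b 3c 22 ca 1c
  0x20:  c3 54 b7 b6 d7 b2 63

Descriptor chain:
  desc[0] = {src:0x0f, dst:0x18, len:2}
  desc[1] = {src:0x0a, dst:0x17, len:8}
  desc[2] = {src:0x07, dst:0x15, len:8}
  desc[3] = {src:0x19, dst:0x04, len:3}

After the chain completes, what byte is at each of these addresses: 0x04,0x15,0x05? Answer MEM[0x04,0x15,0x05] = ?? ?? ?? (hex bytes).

MEM[0x04,0x15,0x05] = 2b 6d c8

D0: mem[0x18..0x19] <- [24 c5]
D1: mem[0x17..0x1e] <- [38 2b c8 e3 1f 24 c5 25]
D2: mem[0x15..0x1c] <- [6d a3 04 38 2b c8 e3 1f]
D3: mem[0x04..0x06] <- [2b c8 e3]
query mem[0x04]=0x2b, mem[0x15]=0x6d, mem[0x05]=0xc8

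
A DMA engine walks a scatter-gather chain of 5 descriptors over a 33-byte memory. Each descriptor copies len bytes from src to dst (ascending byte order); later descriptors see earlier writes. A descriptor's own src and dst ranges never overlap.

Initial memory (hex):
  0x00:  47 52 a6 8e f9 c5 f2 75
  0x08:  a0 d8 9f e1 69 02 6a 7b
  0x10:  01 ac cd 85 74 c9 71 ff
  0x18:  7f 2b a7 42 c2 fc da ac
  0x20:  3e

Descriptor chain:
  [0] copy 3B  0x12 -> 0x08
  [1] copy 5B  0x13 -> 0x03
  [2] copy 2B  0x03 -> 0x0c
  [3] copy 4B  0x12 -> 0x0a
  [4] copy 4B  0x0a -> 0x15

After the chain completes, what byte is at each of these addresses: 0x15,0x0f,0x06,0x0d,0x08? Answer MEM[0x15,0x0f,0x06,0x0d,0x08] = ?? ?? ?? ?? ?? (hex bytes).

[0] 0x12->0x08 len=3 : cd 85 74
[1] 0x13->0x03 len=5 : 85 74 c9 71 ff
[2] 0x03->0x0c len=2 : 85 74
[3] 0x12->0x0a len=4 : cd 85 74 c9
[4] 0x0a->0x15 len=4 : cd 85 74 c9
query mem[0x15]=0xcd, mem[0x0f]=0x7b, mem[0x06]=0x71, mem[0x0d]=0xc9, mem[0x08]=0xcd

MEM[0x15,0x0f,0x06,0x0d,0x08] = cd 7b 71 c9 cd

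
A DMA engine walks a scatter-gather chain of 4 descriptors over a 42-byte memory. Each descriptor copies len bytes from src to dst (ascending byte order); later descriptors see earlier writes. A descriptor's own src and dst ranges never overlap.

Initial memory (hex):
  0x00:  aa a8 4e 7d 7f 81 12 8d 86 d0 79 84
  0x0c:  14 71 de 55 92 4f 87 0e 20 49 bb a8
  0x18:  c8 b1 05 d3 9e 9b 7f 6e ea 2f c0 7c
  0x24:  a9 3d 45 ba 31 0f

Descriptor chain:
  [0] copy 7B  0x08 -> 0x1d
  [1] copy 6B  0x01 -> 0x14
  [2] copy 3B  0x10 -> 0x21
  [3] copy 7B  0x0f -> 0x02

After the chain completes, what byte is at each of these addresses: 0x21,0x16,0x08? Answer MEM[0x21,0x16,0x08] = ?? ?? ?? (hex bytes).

MEM[0x21,0x16,0x08] = 92 7d 4e

  after D0: wrote 7B at 0x1d = 86d079841471de
  after D1: wrote 6B at 0x14 = a84e7d7f8112
  after D2: wrote 3B at 0x21 = 924f87
  after D3: wrote 7B at 0x02 = 55924f870ea84e
query mem[0x21]=0x92, mem[0x16]=0x7d, mem[0x08]=0x4e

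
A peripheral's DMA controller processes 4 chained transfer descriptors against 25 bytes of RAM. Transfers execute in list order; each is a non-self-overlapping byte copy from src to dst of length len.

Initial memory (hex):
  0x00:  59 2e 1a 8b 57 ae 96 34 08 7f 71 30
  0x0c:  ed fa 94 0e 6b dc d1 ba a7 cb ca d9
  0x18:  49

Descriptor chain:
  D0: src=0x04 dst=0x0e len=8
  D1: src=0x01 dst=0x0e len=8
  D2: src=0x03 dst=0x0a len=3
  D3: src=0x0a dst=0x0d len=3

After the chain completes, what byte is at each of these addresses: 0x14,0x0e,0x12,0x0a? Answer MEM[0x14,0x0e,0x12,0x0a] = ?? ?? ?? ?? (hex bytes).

MEM[0x14,0x0e,0x12,0x0a] = 34 57 ae 8b

D0: mem[0x0e..0x15] <- [57 ae 96 34 08 7f 71 30]
D1: mem[0x0e..0x15] <- [2e 1a 8b 57 ae 96 34 08]
D2: mem[0x0a..0x0c] <- [8b 57 ae]
D3: mem[0x0d..0x0f] <- [8b 57 ae]
query mem[0x14]=0x34, mem[0x0e]=0x57, mem[0x12]=0xae, mem[0x0a]=0x8b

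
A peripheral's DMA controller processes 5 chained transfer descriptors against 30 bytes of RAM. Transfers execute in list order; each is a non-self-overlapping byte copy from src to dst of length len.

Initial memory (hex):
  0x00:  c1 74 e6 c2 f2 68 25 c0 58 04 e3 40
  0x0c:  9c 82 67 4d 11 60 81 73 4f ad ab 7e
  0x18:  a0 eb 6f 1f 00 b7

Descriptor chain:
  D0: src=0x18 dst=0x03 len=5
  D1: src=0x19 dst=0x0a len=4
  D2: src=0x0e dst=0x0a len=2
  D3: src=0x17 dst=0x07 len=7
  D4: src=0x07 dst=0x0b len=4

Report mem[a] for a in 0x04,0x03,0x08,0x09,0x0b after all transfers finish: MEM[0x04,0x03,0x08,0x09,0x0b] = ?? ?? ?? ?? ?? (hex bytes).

MEM[0x04,0x03,0x08,0x09,0x0b] = eb a0 a0 eb 7e

  after D0: wrote 5B at 0x03 = a0eb6f1f00
  after D1: wrote 4B at 0x0a = eb6f1f00
  after D2: wrote 2B at 0x0a = 674d
  after D3: wrote 7B at 0x07 = 7ea0eb6f1f00b7
  after D4: wrote 4B at 0x0b = 7ea0eb6f
query mem[0x04]=0xeb, mem[0x03]=0xa0, mem[0x08]=0xa0, mem[0x09]=0xeb, mem[0x0b]=0x7e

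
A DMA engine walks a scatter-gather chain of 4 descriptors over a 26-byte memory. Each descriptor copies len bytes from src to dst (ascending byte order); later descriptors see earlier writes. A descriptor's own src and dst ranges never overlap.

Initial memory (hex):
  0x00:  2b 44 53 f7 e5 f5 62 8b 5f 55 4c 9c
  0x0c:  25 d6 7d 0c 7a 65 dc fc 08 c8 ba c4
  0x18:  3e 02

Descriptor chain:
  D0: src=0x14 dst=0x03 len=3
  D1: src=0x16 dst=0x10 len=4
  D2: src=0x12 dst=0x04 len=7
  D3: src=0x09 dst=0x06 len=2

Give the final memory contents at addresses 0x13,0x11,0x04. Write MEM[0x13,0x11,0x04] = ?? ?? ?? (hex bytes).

  after D0: wrote 3B at 0x03 = 08c8ba
  after D1: wrote 4B at 0x10 = bac43e02
  after D2: wrote 7B at 0x04 = 3e0208c8bac43e
  after D3: wrote 2B at 0x06 = c43e
query mem[0x13]=0x02, mem[0x11]=0xc4, mem[0x04]=0x3e

MEM[0x13,0x11,0x04] = 02 c4 3e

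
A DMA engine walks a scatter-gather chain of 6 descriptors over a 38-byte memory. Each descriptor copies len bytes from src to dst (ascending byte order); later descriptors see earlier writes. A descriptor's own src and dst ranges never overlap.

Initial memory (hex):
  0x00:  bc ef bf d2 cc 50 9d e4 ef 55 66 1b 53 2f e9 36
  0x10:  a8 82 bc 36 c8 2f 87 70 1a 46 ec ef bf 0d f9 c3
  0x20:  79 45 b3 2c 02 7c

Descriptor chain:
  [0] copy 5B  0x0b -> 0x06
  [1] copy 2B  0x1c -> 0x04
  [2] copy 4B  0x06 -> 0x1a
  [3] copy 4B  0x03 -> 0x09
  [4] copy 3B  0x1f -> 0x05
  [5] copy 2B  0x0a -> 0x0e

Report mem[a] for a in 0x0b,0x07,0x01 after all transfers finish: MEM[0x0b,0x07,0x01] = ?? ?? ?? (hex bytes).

[0] 0x0b->0x06 len=5 : 1b 53 2f e9 36
[1] 0x1c->0x04 len=2 : bf 0d
[2] 0x06->0x1a len=4 : 1b 53 2f e9
[3] 0x03->0x09 len=4 : d2 bf 0d 1b
[4] 0x1f->0x05 len=3 : c3 79 45
[5] 0x0a->0x0e len=2 : bf 0d
query mem[0x0b]=0x0d, mem[0x07]=0x45, mem[0x01]=0xef

MEM[0x0b,0x07,0x01] = 0d 45 ef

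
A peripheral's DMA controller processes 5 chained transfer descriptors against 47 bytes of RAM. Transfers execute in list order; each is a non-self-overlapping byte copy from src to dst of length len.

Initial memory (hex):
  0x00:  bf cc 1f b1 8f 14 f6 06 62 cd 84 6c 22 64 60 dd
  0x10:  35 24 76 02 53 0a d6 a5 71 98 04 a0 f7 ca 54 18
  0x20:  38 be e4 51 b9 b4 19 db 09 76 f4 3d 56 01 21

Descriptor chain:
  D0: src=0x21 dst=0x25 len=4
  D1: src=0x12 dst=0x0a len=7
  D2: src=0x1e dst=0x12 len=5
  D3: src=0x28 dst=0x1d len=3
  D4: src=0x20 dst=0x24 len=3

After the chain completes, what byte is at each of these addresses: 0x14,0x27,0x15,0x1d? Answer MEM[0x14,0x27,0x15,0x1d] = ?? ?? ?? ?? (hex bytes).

MEM[0x14,0x27,0x15,0x1d] = 38 51 be b9

  after D0: wrote 4B at 0x25 = bee451b9
  after D1: wrote 7B at 0x0a = 7602530ad6a571
  after D2: wrote 5B at 0x12 = 541838bee4
  after D3: wrote 3B at 0x1d = b976f4
  after D4: wrote 3B at 0x24 = 38bee4
query mem[0x14]=0x38, mem[0x27]=0x51, mem[0x15]=0xbe, mem[0x1d]=0xb9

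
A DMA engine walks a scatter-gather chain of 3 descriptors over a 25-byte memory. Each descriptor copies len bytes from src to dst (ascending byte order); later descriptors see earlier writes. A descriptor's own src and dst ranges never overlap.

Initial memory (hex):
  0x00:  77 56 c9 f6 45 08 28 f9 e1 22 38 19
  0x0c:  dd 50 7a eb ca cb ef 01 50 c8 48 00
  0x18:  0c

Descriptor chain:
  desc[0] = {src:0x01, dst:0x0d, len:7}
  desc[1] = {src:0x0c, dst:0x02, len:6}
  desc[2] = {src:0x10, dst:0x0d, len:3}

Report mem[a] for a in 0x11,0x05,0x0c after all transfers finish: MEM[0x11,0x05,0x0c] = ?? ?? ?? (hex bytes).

MEM[0x11,0x05,0x0c] = 08 f6 dd

#0 dst[0x0d+7] := {0x56,0xc9,0xf6,0x45,0x08,0x28,0xf9}
#1 dst[0x02+6] := {0xdd,0x56,0xc9,0xf6,0x45,0x08}
#2 dst[0x0d+3] := {0x45,0x08,0x28}
query mem[0x11]=0x08, mem[0x05]=0xf6, mem[0x0c]=0xdd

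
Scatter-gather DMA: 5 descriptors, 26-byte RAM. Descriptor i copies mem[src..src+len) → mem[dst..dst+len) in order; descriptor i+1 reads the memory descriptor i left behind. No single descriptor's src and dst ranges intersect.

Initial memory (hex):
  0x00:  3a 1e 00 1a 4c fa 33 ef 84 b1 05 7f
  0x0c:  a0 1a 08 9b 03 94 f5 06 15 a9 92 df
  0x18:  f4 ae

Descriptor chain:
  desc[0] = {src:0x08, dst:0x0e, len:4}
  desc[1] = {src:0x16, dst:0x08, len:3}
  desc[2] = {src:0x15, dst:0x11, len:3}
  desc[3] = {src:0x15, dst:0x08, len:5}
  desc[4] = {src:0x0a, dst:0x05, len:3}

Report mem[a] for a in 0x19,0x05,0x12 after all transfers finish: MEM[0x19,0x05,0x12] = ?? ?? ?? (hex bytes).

MEM[0x19,0x05,0x12] = ae df 92

#0 dst[0x0e+4] := {0x84,0xb1,0x05,0x7f}
#1 dst[0x08+3] := {0x92,0xdf,0xf4}
#2 dst[0x11+3] := {0xa9,0x92,0xdf}
#3 dst[0x08+5] := {0xa9,0x92,0xdf,0xf4,0xae}
#4 dst[0x05+3] := {0xdf,0xf4,0xae}
query mem[0x19]=0xae, mem[0x05]=0xdf, mem[0x12]=0x92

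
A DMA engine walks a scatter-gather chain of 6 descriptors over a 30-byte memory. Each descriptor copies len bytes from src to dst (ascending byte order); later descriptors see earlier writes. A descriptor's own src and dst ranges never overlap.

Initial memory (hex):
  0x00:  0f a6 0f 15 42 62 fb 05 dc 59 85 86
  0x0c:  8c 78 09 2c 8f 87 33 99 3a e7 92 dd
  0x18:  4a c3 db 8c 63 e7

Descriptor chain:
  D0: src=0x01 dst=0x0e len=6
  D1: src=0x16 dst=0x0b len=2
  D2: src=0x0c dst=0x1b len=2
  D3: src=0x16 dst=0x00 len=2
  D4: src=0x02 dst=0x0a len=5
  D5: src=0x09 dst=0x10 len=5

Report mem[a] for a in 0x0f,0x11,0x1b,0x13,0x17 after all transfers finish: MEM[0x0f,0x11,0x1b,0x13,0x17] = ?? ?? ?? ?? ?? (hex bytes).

[0] 0x01->0x0e len=6 : a6 0f 15 42 62 fb
[1] 0x16->0x0b len=2 : 92 dd
[2] 0x0c->0x1b len=2 : dd 78
[3] 0x16->0x00 len=2 : 92 dd
[4] 0x02->0x0a len=5 : 0f 15 42 62 fb
[5] 0x09->0x10 len=5 : 59 0f 15 42 62
query mem[0x0f]=0x0f, mem[0x11]=0x0f, mem[0x1b]=0xdd, mem[0x13]=0x42, mem[0x17]=0xdd

MEM[0x0f,0x11,0x1b,0x13,0x17] = 0f 0f dd 42 dd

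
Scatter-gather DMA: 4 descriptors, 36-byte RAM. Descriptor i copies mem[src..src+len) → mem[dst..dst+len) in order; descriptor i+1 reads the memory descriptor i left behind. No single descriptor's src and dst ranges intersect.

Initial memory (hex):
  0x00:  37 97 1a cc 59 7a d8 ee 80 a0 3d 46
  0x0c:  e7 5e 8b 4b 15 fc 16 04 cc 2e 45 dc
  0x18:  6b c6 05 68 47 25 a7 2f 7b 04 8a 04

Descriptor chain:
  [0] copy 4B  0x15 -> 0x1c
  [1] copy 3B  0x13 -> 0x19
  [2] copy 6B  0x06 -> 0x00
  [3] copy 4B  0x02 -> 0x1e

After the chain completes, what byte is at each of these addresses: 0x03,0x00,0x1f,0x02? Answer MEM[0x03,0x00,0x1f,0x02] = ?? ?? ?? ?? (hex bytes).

MEM[0x03,0x00,0x1f,0x02] = a0 d8 a0 80

#0 dst[0x1c+4] := {0x2e,0x45,0xdc,0x6b}
#1 dst[0x19+3] := {0x04,0xcc,0x2e}
#2 dst[0x00+6] := {0xd8,0xee,0x80,0xa0,0x3d,0x46}
#3 dst[0x1e+4] := {0x80,0xa0,0x3d,0x46}
query mem[0x03]=0xa0, mem[0x00]=0xd8, mem[0x1f]=0xa0, mem[0x02]=0x80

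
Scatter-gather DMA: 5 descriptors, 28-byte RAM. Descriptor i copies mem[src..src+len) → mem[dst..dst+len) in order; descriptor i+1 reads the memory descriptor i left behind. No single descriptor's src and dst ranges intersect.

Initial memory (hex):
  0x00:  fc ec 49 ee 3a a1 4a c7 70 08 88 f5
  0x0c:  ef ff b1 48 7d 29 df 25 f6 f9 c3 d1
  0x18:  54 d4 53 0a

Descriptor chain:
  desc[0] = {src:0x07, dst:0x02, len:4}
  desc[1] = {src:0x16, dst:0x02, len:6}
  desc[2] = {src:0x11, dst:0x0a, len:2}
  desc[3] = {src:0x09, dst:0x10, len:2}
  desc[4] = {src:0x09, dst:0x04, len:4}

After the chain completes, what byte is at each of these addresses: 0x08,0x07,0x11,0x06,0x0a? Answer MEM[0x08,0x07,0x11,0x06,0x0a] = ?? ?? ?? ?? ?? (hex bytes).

MEM[0x08,0x07,0x11,0x06,0x0a] = 70 ef 29 df 29

D0: mem[0x02..0x05] <- [c7 70 08 88]
D1: mem[0x02..0x07] <- [c3 d1 54 d4 53 0a]
D2: mem[0x0a..0x0b] <- [29 df]
D3: mem[0x10..0x11] <- [08 29]
D4: mem[0x04..0x07] <- [08 29 df ef]
query mem[0x08]=0x70, mem[0x07]=0xef, mem[0x11]=0x29, mem[0x06]=0xdf, mem[0x0a]=0x29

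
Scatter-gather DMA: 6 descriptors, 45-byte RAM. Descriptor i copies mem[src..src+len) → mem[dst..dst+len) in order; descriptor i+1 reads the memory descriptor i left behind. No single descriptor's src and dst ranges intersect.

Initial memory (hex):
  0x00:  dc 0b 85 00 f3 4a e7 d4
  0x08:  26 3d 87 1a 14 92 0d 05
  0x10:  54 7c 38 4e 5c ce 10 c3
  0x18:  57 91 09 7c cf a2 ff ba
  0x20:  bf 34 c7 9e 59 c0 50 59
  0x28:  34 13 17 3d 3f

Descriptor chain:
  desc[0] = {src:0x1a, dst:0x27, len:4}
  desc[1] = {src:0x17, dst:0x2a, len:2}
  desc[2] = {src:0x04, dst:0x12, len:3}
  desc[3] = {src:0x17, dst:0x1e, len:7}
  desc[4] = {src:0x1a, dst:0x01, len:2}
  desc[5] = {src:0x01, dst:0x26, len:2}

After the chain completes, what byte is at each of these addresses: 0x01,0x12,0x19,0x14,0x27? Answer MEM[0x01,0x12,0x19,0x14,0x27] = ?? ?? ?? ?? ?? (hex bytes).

MEM[0x01,0x12,0x19,0x14,0x27] = 09 f3 91 e7 7c

[0] 0x1a->0x27 len=4 : 09 7c cf a2
[1] 0x17->0x2a len=2 : c3 57
[2] 0x04->0x12 len=3 : f3 4a e7
[3] 0x17->0x1e len=7 : c3 57 91 09 7c cf a2
[4] 0x1a->0x01 len=2 : 09 7c
[5] 0x01->0x26 len=2 : 09 7c
query mem[0x01]=0x09, mem[0x12]=0xf3, mem[0x19]=0x91, mem[0x14]=0xe7, mem[0x27]=0x7c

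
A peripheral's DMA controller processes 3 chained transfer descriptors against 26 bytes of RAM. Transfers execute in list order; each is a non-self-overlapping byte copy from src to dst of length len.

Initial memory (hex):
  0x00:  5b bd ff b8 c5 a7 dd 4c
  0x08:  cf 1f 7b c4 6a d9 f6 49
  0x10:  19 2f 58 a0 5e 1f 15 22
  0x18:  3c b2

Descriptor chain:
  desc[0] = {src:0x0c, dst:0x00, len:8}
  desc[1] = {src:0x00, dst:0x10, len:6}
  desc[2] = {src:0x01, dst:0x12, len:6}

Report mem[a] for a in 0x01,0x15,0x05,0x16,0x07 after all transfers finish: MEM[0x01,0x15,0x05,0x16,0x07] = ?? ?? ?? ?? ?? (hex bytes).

  after D0: wrote 8B at 0x00 = 6ad9f649192f58a0
  after D1: wrote 6B at 0x10 = 6ad9f649192f
  after D2: wrote 6B at 0x12 = d9f649192f58
query mem[0x01]=0xd9, mem[0x15]=0x19, mem[0x05]=0x2f, mem[0x16]=0x2f, mem[0x07]=0xa0

MEM[0x01,0x15,0x05,0x16,0x07] = d9 19 2f 2f a0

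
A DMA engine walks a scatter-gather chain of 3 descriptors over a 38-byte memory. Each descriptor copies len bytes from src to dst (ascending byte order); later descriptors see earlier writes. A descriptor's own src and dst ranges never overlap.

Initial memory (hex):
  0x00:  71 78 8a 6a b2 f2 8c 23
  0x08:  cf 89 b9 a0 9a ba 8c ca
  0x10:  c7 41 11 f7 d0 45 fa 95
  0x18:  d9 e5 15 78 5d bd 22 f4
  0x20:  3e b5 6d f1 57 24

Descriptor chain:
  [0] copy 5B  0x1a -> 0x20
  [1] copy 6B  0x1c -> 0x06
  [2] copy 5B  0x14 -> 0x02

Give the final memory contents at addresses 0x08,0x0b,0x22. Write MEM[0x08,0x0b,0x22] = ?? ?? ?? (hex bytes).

#0 dst[0x20+5] := {0x15,0x78,0x5d,0xbd,0x22}
#1 dst[0x06+6] := {0x5d,0xbd,0x22,0xf4,0x15,0x78}
#2 dst[0x02+5] := {0xd0,0x45,0xfa,0x95,0xd9}
query mem[0x08]=0x22, mem[0x0b]=0x78, mem[0x22]=0x5d

MEM[0x08,0x0b,0x22] = 22 78 5d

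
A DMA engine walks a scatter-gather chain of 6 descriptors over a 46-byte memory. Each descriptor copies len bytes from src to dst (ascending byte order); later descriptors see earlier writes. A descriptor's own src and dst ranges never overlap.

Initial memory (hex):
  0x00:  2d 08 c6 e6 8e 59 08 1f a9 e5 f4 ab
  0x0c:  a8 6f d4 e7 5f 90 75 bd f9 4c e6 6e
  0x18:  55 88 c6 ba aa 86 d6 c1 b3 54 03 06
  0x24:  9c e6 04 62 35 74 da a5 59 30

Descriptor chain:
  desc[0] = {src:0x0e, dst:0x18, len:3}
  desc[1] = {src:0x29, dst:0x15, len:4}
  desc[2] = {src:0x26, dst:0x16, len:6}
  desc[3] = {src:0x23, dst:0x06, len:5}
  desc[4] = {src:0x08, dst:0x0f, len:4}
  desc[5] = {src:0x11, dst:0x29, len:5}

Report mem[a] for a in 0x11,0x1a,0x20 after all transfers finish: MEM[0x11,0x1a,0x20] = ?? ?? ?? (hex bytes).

MEM[0x11,0x1a,0x20] = 62 da b3

#0 dst[0x18+3] := {0xd4,0xe7,0x5f}
#1 dst[0x15+4] := {0x74,0xda,0xa5,0x59}
#2 dst[0x16+6] := {0x04,0x62,0x35,0x74,0xda,0xa5}
#3 dst[0x06+5] := {0x06,0x9c,0xe6,0x04,0x62}
#4 dst[0x0f+4] := {0xe6,0x04,0x62,0xab}
#5 dst[0x29+5] := {0x62,0xab,0xbd,0xf9,0x74}
query mem[0x11]=0x62, mem[0x1a]=0xda, mem[0x20]=0xb3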